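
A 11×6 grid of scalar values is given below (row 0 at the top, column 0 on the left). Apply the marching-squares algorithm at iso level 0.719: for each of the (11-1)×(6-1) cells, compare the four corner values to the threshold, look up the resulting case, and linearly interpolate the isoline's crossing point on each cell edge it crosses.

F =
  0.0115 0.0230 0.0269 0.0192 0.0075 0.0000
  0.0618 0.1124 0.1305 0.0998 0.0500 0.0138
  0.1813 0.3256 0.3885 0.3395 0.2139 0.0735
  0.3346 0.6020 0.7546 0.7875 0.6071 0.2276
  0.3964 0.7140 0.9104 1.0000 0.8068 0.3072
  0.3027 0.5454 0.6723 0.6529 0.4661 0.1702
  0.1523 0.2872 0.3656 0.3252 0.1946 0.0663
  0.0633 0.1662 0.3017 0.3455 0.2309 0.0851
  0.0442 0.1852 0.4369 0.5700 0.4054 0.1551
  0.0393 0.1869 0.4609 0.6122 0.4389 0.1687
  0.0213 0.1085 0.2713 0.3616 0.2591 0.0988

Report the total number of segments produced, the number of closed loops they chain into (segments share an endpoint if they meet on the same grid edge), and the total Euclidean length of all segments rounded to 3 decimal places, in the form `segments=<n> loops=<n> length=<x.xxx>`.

segments=10 loops=1 length=7.935

cell (2,1): code 0100 → (2.903,2.000)–(3.000,1.767)
cell (2,2): code 1100 → (2.847,3.000)–(2.903,2.000)
cell (2,3): code 1000 → (3.000,3.380)–(2.847,3.000)
cell (3,1): code 0110 → (3.000,1.767)–(4.000,1.025)
cell (3,3): code 1101 → (3.560,4.000)–(3.000,3.380)
cell (3,4): code 1000 → (4.000,4.176)–(3.560,4.000)
cell (4,1): code 0010 → (4.000,1.025)–(4.804,2.000)
cell (4,2): code 0011 → (4.804,2.000)–(4.810,3.000)
cell (4,3): code 0011 → (4.810,3.000)–(4.258,4.000)
cell (4,4): code 0001 → (4.258,4.000)–(4.000,4.176)
total: 10 segments, chained into 1 closed loop(s), length Σ = 7.935202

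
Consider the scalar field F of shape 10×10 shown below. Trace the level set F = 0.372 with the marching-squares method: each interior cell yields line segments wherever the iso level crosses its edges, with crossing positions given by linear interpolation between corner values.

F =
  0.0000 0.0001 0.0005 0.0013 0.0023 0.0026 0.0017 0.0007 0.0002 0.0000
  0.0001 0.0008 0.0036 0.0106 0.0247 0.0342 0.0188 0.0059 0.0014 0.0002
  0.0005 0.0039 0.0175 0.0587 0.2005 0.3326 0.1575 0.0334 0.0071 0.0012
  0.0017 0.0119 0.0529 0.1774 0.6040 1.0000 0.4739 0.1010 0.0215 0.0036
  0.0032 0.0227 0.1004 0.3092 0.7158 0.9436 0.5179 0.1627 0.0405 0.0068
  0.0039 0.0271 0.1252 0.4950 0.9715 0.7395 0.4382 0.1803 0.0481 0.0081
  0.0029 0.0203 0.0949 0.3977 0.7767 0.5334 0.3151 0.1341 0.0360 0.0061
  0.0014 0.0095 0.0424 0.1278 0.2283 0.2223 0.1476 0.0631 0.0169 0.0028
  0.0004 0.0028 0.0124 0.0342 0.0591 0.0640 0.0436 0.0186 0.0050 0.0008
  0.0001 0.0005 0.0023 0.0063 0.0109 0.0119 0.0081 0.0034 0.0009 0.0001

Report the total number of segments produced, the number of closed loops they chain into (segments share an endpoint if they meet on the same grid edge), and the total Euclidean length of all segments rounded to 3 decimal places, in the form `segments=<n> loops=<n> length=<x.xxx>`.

segments=16 loops=1 length=13.033

cell (2,3): code 0100 → (2.425,4.000)–(3.000,3.456)
cell (2,4): code 1100 → (2.059,5.000)–(2.425,4.000)
cell (2,5): code 1100 → (2.678,6.000)–(2.059,5.000)
cell (2,6): code 1000 → (3.000,6.273)–(2.678,6.000)
cell (3,3): code 0110 → (3.000,3.456)–(4.000,3.154)
cell (3,6): code 1001 → (4.000,6.411)–(3.000,6.273)
cell (4,2): code 0100 → (4.338,3.000)–(5.000,2.667)
cell (4,3): code 1110 → (4.000,3.154)–(4.338,3.000)
cell (4,6): code 1001 → (5.000,6.257)–(4.000,6.411)
cell (5,2): code 0110 → (5.000,2.667)–(6.000,2.915)
cell (5,5): code 1011 → (6.000,5.739)–(5.538,6.000)
cell (5,6): code 0001 → (5.538,6.000)–(5.000,6.257)
cell (6,2): code 0010 → (6.000,2.915)–(6.095,3.000)
cell (6,3): code 0011 → (6.095,3.000)–(6.738,4.000)
cell (6,4): code 0011 → (6.738,4.000)–(6.519,5.000)
cell (6,5): code 0001 → (6.519,5.000)–(6.000,5.739)
total: 16 segments, chained into 1 closed loop(s), length Σ = 13.032927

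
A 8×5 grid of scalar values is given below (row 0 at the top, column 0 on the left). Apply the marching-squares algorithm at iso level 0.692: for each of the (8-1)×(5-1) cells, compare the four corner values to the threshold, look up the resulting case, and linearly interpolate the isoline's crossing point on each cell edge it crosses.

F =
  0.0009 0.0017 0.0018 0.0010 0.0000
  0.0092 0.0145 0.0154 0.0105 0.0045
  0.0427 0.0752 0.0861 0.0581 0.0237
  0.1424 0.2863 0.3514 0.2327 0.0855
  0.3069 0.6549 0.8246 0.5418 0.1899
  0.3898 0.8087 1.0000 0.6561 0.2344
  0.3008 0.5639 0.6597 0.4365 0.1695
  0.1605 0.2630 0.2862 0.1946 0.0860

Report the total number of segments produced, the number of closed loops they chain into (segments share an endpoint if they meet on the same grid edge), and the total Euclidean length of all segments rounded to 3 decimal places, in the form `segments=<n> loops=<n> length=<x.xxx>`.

cell (3,1): code 0100 → (3.720,2.000)–(4.000,1.219)
cell (3,2): code 1000 → (4.000,2.469)–(3.720,2.000)
cell (4,0): code 0100 → (4.241,1.000)–(5.000,0.721)
cell (4,1): code 1110 → (4.000,1.219)–(4.241,1.000)
cell (4,2): code 1001 → (5.000,2.896)–(4.000,2.469)
cell (5,0): code 0010 → (5.000,0.721)–(5.477,1.000)
cell (5,1): code 0011 → (5.477,1.000)–(5.905,2.000)
cell (5,2): code 0001 → (5.905,2.000)–(5.000,2.896)
total: 8 segments, chained into 1 closed loop(s), length Σ = 6.510775

segments=8 loops=1 length=6.511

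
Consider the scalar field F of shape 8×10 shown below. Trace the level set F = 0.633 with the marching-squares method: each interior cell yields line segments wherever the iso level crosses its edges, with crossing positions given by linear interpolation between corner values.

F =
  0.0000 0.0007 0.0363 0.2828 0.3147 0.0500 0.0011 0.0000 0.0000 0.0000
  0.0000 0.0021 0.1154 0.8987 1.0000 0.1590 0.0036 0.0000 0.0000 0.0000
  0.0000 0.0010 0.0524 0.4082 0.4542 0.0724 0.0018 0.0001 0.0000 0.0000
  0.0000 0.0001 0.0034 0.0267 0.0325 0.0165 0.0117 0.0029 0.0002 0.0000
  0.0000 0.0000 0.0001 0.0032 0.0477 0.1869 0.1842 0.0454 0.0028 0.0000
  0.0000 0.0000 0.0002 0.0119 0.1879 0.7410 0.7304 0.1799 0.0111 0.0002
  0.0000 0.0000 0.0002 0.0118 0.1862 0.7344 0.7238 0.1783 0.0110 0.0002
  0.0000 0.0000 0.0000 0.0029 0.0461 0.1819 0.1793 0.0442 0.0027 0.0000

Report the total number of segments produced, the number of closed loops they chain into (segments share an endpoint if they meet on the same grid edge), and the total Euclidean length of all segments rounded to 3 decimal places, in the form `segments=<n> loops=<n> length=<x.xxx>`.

cell (0,2): code 0100 → (0.569,3.000)–(1.000,2.661)
cell (0,3): code 1100 → (0.464,4.000)–(0.569,3.000)
cell (0,4): code 1000 → (1.000,4.436)–(0.464,4.000)
cell (1,2): code 0010 → (1.000,2.661)–(1.542,3.000)
cell (1,3): code 0011 → (1.542,3.000)–(1.672,4.000)
cell (1,4): code 0001 → (1.672,4.000)–(1.000,4.436)
cell (4,4): code 0100 → (4.805,5.000)–(5.000,4.805)
cell (4,5): code 1100 → (4.822,6.000)–(4.805,5.000)
cell (4,6): code 1000 → (5.000,6.177)–(4.822,6.000)
cell (5,4): code 0110 → (5.000,4.805)–(6.000,4.815)
cell (5,6): code 1001 → (6.000,6.166)–(5.000,6.177)
cell (6,4): code 0010 → (6.000,4.815)–(6.184,5.000)
cell (6,5): code 0011 → (6.184,5.000)–(6.167,6.000)
cell (6,6): code 0001 → (6.167,6.000)–(6.000,6.166)
total: 14 segments, chained into 2 closed loop(s), length Σ = 9.717921

segments=14 loops=2 length=9.718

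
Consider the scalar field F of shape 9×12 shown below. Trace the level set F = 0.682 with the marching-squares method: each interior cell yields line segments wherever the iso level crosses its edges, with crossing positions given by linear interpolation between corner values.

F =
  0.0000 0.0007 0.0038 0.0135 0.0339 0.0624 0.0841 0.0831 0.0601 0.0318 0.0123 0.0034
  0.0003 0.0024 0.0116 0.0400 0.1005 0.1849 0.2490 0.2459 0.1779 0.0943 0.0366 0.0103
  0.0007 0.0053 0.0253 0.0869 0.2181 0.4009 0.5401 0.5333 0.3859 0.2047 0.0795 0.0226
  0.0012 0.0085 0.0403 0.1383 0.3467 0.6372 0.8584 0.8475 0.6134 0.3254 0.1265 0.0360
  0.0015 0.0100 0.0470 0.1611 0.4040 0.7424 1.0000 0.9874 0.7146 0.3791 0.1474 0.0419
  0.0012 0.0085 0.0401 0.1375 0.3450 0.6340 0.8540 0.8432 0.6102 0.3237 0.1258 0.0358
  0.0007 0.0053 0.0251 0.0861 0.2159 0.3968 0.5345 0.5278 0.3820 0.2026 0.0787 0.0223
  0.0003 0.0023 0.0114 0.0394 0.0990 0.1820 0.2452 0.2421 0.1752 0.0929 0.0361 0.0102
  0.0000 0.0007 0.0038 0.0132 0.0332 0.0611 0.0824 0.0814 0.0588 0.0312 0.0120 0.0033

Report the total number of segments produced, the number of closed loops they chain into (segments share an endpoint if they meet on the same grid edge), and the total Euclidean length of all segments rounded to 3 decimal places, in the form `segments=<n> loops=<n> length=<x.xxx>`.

segments=14 loops=1 length=9.970

cell (2,5): code 0100 → (2.446,6.000)–(3.000,5.203)
cell (2,6): code 1100 → (2.473,7.000)–(2.446,6.000)
cell (2,7): code 1000 → (3.000,7.707)–(2.473,7.000)
cell (3,4): code 0100 → (3.426,5.000)–(4.000,4.822)
cell (3,5): code 1110 → (3.000,5.203)–(3.426,5.000)
cell (3,7): code 1101 → (3.678,8.000)–(3.000,7.707)
cell (3,8): code 1000 → (4.000,8.097)–(3.678,8.000)
cell (4,4): code 0010 → (4.000,4.822)–(4.557,5.000)
cell (4,5): code 0111 → (4.557,5.000)–(5.000,5.218)
cell (4,7): code 1011 → (5.000,7.692)–(4.312,8.000)
cell (4,8): code 0001 → (4.312,8.000)–(4.000,8.097)
cell (5,5): code 0010 → (5.000,5.218)–(5.538,6.000)
cell (5,6): code 0011 → (5.538,6.000)–(5.511,7.000)
cell (5,7): code 0001 → (5.511,7.000)–(5.000,7.692)
total: 14 segments, chained into 1 closed loop(s), length Σ = 9.970034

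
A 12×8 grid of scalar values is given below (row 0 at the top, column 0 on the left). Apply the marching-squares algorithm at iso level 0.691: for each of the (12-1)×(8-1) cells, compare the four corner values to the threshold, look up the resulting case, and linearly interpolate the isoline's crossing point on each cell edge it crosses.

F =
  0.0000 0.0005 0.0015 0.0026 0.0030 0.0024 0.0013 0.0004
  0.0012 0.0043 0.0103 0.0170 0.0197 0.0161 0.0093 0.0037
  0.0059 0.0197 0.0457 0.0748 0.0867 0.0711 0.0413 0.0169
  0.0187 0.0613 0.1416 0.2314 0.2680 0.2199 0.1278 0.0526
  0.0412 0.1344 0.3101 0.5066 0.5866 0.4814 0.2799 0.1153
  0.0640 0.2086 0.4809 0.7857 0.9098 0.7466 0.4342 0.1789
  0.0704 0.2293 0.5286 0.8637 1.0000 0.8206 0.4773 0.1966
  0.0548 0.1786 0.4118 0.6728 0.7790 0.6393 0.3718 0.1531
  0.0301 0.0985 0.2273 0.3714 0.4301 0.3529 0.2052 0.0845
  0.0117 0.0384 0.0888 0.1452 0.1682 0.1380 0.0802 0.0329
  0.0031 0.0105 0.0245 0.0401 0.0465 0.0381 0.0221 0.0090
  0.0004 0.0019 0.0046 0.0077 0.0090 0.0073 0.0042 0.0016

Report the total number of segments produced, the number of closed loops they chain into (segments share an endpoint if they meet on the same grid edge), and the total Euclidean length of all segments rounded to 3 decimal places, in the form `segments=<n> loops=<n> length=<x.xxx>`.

cell (4,2): code 0100 → (4.661,3.000)–(5.000,2.689)
cell (4,3): code 1100 → (4.323,4.000)–(4.661,3.000)
cell (4,4): code 1100 → (4.790,5.000)–(4.323,4.000)
cell (4,5): code 1000 → (5.000,5.178)–(4.790,5.000)
cell (5,2): code 0110 → (5.000,2.689)–(6.000,2.485)
cell (5,5): code 1001 → (6.000,5.378)–(5.000,5.178)
cell (6,2): code 0010 → (6.000,2.485)–(6.905,3.000)
cell (6,3): code 0111 → (6.905,3.000)–(7.000,3.171)
cell (6,4): code 1011 → (7.000,4.630)–(6.715,5.000)
cell (6,5): code 0001 → (6.715,5.000)–(6.000,5.378)
cell (7,3): code 0010 → (7.000,3.171)–(7.252,4.000)
cell (7,4): code 0001 → (7.252,4.000)–(7.000,4.630)
total: 12 segments, chained into 1 closed loop(s), length Σ = 8.992371

segments=12 loops=1 length=8.992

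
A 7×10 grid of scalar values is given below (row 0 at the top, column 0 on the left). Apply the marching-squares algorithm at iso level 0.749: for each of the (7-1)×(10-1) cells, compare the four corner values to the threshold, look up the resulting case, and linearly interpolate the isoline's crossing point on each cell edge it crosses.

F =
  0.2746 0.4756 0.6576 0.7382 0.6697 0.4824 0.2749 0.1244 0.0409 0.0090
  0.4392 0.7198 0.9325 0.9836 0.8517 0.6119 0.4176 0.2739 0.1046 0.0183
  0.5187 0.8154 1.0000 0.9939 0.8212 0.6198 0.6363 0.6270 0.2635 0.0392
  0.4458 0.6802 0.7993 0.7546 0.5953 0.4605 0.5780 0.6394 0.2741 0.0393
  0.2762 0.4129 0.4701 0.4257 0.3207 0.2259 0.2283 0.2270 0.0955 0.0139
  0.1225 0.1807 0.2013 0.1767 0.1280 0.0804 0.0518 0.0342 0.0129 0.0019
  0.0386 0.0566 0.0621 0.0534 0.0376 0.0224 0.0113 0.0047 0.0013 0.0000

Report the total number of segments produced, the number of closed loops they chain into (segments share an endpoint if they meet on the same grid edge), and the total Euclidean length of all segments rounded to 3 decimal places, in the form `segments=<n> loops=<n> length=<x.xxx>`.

segments=14 loops=1 length=10.449

cell (0,1): code 0100 → (0.332,2.000)–(1.000,1.137)
cell (0,2): code 1100 → (0.044,3.000)–(0.332,2.000)
cell (0,3): code 1100 → (0.436,4.000)–(0.044,3.000)
cell (0,4): code 1000 → (1.000,4.428)–(0.436,4.000)
cell (1,0): code 0100 → (1.305,1.000)–(2.000,0.776)
cell (1,1): code 1110 → (1.000,1.137)–(1.305,1.000)
cell (1,4): code 1001 → (2.000,4.358)–(1.000,4.428)
cell (2,0): code 0010 → (2.000,0.776)–(2.491,1.000)
cell (2,1): code 0111 → (2.491,1.000)–(3.000,1.578)
cell (2,3): code 1011 → (3.000,3.035)–(2.320,4.000)
cell (2,4): code 0001 → (2.320,4.000)–(2.000,4.358)
cell (3,1): code 0010 → (3.000,1.578)–(3.153,2.000)
cell (3,2): code 0011 → (3.153,2.000)–(3.017,3.000)
cell (3,3): code 0001 → (3.017,3.000)–(3.000,3.035)
total: 14 segments, chained into 1 closed loop(s), length Σ = 10.448800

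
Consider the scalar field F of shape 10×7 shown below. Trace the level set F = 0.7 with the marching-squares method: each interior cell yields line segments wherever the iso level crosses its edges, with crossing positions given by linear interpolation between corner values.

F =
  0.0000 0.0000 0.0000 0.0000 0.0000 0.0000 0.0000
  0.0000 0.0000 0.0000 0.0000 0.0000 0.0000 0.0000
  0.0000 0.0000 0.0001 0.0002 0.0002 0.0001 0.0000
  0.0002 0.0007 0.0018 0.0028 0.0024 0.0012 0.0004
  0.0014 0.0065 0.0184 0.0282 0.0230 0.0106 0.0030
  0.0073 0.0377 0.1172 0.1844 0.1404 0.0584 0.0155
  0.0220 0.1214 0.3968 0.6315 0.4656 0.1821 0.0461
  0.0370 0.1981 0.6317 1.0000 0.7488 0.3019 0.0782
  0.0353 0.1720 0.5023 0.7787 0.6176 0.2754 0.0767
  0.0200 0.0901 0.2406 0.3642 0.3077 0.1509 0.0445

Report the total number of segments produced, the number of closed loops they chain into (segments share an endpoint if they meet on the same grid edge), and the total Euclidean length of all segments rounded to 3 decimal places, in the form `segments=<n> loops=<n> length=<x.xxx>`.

segments=8 loops=1 length=5.740

cell (6,2): code 0100 → (6.186,3.000)–(7.000,2.185)
cell (6,3): code 1100 → (6.828,4.000)–(6.186,3.000)
cell (6,4): code 1000 → (7.000,4.109)–(6.828,4.000)
cell (7,2): code 0110 → (7.000,2.185)–(8.000,2.715)
cell (7,3): code 1011 → (8.000,3.489)–(7.372,4.000)
cell (7,4): code 0001 → (7.372,4.000)–(7.000,4.109)
cell (8,2): code 0010 → (8.000,2.715)–(8.190,3.000)
cell (8,3): code 0001 → (8.190,3.000)–(8.000,3.489)
total: 8 segments, chained into 1 closed loop(s), length Σ = 5.739533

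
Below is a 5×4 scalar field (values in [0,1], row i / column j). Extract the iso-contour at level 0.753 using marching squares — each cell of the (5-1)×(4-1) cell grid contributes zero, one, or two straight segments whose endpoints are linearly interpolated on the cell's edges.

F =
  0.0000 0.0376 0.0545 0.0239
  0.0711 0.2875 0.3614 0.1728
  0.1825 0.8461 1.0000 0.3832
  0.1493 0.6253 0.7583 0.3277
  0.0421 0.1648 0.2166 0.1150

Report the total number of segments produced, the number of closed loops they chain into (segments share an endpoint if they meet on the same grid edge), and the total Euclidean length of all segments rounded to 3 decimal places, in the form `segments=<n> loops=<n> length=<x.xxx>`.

cell (1,0): code 0100 → (1.833,1.000)–(2.000,0.860)
cell (1,1): code 1100 → (1.613,2.000)–(1.833,1.000)
cell (1,2): code 1000 → (2.000,2.400)–(1.613,2.000)
cell (2,0): code 0010 → (2.000,0.860)–(2.422,1.000)
cell (2,1): code 0111 → (2.422,1.000)–(3.000,1.960)
cell (2,2): code 1001 → (3.000,2.012)–(2.000,2.400)
cell (3,1): code 0010 → (3.000,1.960)–(3.010,2.000)
cell (3,2): code 0001 → (3.010,2.000)–(3.000,2.012)
total: 8 segments, chained into 1 closed loop(s), length Σ = 4.493241

segments=8 loops=1 length=4.493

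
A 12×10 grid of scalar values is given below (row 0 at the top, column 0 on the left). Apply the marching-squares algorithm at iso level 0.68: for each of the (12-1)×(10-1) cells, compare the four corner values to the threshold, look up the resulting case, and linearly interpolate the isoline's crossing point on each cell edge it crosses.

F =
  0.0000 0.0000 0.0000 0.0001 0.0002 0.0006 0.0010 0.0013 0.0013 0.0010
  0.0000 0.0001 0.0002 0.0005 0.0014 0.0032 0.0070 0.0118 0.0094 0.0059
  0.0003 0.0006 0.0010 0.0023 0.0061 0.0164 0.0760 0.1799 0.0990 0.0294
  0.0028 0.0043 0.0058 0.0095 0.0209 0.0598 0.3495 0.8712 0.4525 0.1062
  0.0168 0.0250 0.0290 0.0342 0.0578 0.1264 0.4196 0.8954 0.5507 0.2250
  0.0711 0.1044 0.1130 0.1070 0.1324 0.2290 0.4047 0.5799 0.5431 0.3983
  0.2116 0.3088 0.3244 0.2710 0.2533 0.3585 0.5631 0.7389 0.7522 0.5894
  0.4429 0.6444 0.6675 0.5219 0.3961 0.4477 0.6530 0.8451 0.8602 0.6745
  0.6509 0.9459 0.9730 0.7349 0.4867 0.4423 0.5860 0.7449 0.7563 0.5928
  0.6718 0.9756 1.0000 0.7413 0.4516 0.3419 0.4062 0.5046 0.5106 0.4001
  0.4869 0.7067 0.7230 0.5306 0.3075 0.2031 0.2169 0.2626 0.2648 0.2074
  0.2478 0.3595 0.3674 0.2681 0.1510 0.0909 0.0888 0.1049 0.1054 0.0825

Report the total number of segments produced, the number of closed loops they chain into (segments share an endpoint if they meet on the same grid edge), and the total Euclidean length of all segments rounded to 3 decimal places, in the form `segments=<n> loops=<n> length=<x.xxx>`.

segments=28 loops=3 length=23.296

cell (2,6): code 0100 → (2.723,7.000)–(3.000,6.634)
cell (2,7): code 1000 → (3.000,7.457)–(2.723,7.000)
cell (3,6): code 0110 → (3.000,6.634)–(4.000,6.547)
cell (3,7): code 1001 → (4.000,7.625)–(3.000,7.457)
cell (4,6): code 0010 → (4.000,6.547)–(4.683,7.000)
cell (4,7): code 0001 → (4.683,7.000)–(4.000,7.625)
cell (5,6): code 0100 → (5.630,7.000)–(6.000,6.665)
cell (5,7): code 1100 → (5.655,8.000)–(5.630,7.000)
cell (5,8): code 1000 → (6.000,8.443)–(5.655,8.000)
cell (6,6): code 0110 → (6.000,6.665)–(7.000,6.141)
cell (6,8): code 1001 → (7.000,8.970)–(6.000,8.443)
cell (7,0): code 0100 → (7.118,1.000)–(8.000,0.099)
cell (7,1): code 1100 → (7.041,2.000)–(7.118,1.000)
cell (7,2): code 1100 → (7.742,3.000)–(7.041,2.000)
cell (7,3): code 1000 → (8.000,3.221)–(7.742,3.000)
cell (7,6): code 0110 → (7.000,6.141)–(8.000,6.592)
cell (7,8): code 1001 → (8.000,8.467)–(7.000,8.970)
cell (8,0): code 0110 → (8.000,0.099)–(9.000,0.027)
cell (8,3): code 1001 → (9.000,3.212)–(8.000,3.221)
cell (8,6): code 0010 → (8.000,6.592)–(8.270,7.000)
cell (8,7): code 0011 → (8.270,7.000)–(8.311,8.000)
cell (8,8): code 0001 → (8.311,8.000)–(8.000,8.467)
cell (9,0): code 0110 → (9.000,0.027)–(10.000,0.879)
cell (9,2): code 1011 → (10.000,2.223)–(9.291,3.000)
cell (9,3): code 0001 → (9.291,3.000)–(9.000,3.212)
cell (10,0): code 0010 → (10.000,0.879)–(10.077,1.000)
cell (10,1): code 0011 → (10.077,1.000)–(10.121,2.000)
cell (10,2): code 0001 → (10.121,2.000)–(10.000,2.223)
total: 28 segments, chained into 3 closed loop(s), length Σ = 23.295813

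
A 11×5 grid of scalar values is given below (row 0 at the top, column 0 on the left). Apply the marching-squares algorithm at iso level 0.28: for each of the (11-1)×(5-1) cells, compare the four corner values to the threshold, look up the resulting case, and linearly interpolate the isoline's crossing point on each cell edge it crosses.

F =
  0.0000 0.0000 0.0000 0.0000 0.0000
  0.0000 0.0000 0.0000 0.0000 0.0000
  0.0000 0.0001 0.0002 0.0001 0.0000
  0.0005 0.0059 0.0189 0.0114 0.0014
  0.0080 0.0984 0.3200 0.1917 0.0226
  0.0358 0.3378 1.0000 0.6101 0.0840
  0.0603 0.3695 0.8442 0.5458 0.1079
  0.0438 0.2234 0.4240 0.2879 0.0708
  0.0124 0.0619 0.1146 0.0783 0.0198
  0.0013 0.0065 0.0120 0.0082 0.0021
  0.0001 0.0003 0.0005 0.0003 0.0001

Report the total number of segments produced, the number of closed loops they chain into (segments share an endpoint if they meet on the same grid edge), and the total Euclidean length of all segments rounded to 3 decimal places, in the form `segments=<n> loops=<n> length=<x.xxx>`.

cell (3,1): code 0100 → (3.867,2.000)–(4.000,1.819)
cell (3,2): code 1000 → (4.000,2.312)–(3.867,2.000)
cell (4,0): code 0100 → (4.759,1.000)–(5.000,0.809)
cell (4,1): code 1110 → (4.000,1.819)–(4.759,1.000)
cell (4,2): code 1101 → (4.211,3.000)–(4.000,2.312)
cell (4,3): code 1000 → (5.000,3.627)–(4.211,3.000)
cell (5,0): code 0110 → (5.000,0.809)–(6.000,0.711)
cell (5,3): code 1001 → (6.000,3.607)–(5.000,3.627)
cell (6,0): code 0010 → (6.000,0.711)–(6.613,1.000)
cell (6,1): code 0111 → (6.613,1.000)–(7.000,1.282)
cell (6,3): code 1001 → (7.000,3.036)–(6.000,3.607)
cell (7,1): code 0010 → (7.000,1.282)–(7.465,2.000)
cell (7,2): code 0011 → (7.465,2.000)–(7.038,3.000)
cell (7,3): code 0001 → (7.038,3.000)–(7.000,3.036)
total: 14 segments, chained into 1 closed loop(s), length Σ = 10.024390

segments=14 loops=1 length=10.024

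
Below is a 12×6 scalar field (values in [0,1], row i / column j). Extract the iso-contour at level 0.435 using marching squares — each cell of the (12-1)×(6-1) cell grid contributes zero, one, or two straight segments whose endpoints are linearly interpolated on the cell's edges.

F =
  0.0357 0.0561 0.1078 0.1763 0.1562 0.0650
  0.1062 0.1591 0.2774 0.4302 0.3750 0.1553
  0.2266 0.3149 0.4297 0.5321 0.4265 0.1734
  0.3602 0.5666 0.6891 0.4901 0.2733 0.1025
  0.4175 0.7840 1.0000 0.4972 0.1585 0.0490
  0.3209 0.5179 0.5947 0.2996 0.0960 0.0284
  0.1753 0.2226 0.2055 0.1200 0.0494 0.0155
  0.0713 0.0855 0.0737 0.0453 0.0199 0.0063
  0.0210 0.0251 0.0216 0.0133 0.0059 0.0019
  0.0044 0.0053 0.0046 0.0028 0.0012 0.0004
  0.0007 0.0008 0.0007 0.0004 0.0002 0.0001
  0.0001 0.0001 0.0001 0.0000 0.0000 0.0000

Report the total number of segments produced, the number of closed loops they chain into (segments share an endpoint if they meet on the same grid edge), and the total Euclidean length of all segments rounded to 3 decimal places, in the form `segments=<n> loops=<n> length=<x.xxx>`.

cell (1,2): code 0100 → (1.047,3.000)–(2.000,2.052)
cell (1,3): code 1000 → (2.000,3.920)–(1.047,3.000)
cell (2,0): code 0100 → (2.477,1.000)–(3.000,0.362)
cell (2,1): code 1100 → (2.020,2.000)–(2.477,1.000)
cell (2,2): code 1110 → (2.000,2.052)–(2.020,2.000)
cell (2,3): code 1001 → (3.000,3.254)–(2.000,3.920)
cell (3,0): code 0110 → (3.000,0.362)–(4.000,0.048)
cell (3,3): code 1001 → (4.000,3.184)–(3.000,3.254)
cell (4,0): code 0110 → (4.000,0.048)–(5.000,0.579)
cell (4,2): code 1011 → (5.000,2.541)–(4.315,3.000)
cell (4,3): code 0001 → (4.315,3.000)–(4.000,3.184)
cell (5,0): code 0010 → (5.000,0.579)–(5.281,1.000)
cell (5,1): code 0011 → (5.281,1.000)–(5.410,2.000)
cell (5,2): code 0001 → (5.410,2.000)–(5.000,2.541)
total: 14 segments, chained into 1 closed loop(s), length Σ = 12.414910

segments=14 loops=1 length=12.415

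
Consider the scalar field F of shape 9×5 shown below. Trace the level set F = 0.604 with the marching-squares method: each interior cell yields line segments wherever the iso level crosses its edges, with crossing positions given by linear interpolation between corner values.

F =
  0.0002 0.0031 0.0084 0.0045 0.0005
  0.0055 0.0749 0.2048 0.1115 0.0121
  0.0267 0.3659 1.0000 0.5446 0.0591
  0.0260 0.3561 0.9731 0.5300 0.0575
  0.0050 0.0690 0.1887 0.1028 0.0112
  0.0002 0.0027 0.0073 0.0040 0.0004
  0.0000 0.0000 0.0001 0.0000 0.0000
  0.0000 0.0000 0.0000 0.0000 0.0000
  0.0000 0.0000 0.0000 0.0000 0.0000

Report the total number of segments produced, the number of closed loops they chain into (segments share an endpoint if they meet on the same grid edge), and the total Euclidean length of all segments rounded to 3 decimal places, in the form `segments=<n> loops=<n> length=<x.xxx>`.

cell (1,1): code 0100 → (1.502,2.000)–(2.000,1.375)
cell (1,2): code 1000 → (2.000,2.870)–(1.502,2.000)
cell (2,1): code 0110 → (2.000,1.375)–(3.000,1.402)
cell (2,2): code 1001 → (3.000,2.833)–(2.000,2.870)
cell (3,1): code 0010 → (3.000,1.402)–(3.471,2.000)
cell (3,2): code 0001 → (3.471,2.000)–(3.000,2.833)
total: 6 segments, chained into 1 closed loop(s), length Σ = 5.519647

segments=6 loops=1 length=5.520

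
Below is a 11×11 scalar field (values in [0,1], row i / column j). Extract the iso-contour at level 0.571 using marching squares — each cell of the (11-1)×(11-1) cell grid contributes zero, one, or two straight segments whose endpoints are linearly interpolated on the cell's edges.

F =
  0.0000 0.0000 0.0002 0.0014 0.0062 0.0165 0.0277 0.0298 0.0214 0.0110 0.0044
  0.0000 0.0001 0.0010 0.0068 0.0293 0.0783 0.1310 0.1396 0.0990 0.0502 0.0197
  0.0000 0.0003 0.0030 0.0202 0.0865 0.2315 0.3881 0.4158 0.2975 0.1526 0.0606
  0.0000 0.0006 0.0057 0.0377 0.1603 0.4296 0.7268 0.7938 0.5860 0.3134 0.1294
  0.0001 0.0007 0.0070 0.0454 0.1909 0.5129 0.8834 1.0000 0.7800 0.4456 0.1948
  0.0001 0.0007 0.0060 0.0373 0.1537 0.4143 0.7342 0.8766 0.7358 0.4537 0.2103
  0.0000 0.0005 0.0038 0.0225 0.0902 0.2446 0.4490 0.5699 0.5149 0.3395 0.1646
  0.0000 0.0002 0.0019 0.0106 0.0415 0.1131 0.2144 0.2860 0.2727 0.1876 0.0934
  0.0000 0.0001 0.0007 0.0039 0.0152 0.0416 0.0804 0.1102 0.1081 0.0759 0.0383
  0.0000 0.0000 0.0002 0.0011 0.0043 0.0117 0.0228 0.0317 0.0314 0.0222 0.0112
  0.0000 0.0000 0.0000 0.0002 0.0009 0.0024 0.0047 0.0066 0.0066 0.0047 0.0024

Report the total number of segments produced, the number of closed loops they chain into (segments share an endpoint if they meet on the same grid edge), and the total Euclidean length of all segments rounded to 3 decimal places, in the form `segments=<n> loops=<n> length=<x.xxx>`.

segments=12 loops=1 length=11.004

cell (2,5): code 0100 → (2.540,6.000)–(3.000,5.476)
cell (2,6): code 1100 → (2.411,7.000)–(2.540,6.000)
cell (2,7): code 1100 → (2.948,8.000)–(2.411,7.000)
cell (2,8): code 1000 → (3.000,8.055)–(2.948,8.000)
cell (3,5): code 0110 → (3.000,5.476)–(4.000,5.157)
cell (3,8): code 1001 → (4.000,8.625)–(3.000,8.055)
cell (4,5): code 0110 → (4.000,5.157)–(5.000,5.490)
cell (4,8): code 1001 → (5.000,8.584)–(4.000,8.625)
cell (5,5): code 0010 → (5.000,5.490)–(5.572,6.000)
cell (5,6): code 0011 → (5.572,6.000)–(5.996,7.000)
cell (5,7): code 0011 → (5.996,7.000)–(5.746,8.000)
cell (5,8): code 0001 → (5.746,8.000)–(5.000,8.584)
total: 12 segments, chained into 1 closed loop(s), length Σ = 11.003519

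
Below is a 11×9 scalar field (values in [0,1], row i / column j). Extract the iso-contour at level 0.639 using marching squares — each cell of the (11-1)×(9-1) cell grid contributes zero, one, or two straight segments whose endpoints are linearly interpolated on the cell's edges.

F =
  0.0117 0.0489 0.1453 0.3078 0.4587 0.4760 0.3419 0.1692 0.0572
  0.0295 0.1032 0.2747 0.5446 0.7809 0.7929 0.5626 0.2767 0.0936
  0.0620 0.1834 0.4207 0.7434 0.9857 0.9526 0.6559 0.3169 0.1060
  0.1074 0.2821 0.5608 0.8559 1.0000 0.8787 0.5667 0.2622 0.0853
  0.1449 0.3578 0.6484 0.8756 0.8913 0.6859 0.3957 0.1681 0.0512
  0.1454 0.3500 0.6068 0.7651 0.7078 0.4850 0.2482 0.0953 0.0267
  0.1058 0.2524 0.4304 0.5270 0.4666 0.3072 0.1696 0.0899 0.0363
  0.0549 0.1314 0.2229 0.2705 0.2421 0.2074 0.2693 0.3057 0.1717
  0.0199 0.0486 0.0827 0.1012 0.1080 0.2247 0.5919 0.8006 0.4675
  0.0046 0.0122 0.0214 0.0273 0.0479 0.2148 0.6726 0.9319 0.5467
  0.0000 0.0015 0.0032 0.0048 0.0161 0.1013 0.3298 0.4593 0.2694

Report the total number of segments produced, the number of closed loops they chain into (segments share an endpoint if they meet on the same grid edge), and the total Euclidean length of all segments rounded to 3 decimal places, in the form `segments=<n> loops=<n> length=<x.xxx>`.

cell (0,3): code 0100 → (0.560,4.000)–(1.000,3.399)
cell (0,4): code 1100 → (0.514,5.000)–(0.560,4.000)
cell (0,5): code 1000 → (1.000,5.668)–(0.514,5.000)
cell (1,2): code 0100 → (1.475,3.000)–(2.000,2.676)
cell (1,3): code 1110 → (1.000,3.399)–(1.475,3.000)
cell (1,5): code 1101 → (1.819,6.000)–(1.000,5.668)
cell (1,6): code 1000 → (2.000,6.050)–(1.819,6.000)
cell (2,2): code 0110 → (2.000,2.676)–(3.000,2.265)
cell (2,5): code 1011 → (3.000,5.768)–(2.189,6.000)
cell (2,6): code 0001 → (2.189,6.000)–(2.000,6.050)
cell (3,1): code 0100 → (3.893,2.000)–(4.000,1.968)
cell (3,2): code 1110 → (3.000,2.265)–(3.893,2.000)
cell (3,5): code 1001 → (4.000,5.162)–(3.000,5.768)
cell (4,1): code 0010 → (4.000,1.968)–(4.226,2.000)
cell (4,2): code 0111 → (4.226,2.000)–(5.000,2.203)
cell (4,4): code 1011 → (5.000,4.309)–(4.233,5.000)
cell (4,5): code 0001 → (4.233,5.000)–(4.000,5.162)
cell (5,2): code 0010 → (5.000,2.203)–(5.530,3.000)
cell (5,3): code 0011 → (5.530,3.000)–(5.285,4.000)
cell (5,4): code 0001 → (5.285,4.000)–(5.000,4.309)
cell (7,6): code 0100 → (7.673,7.000)–(8.000,6.226)
cell (7,7): code 1000 → (8.000,7.485)–(7.673,7.000)
cell (8,5): code 0100 → (8.584,6.000)–(9.000,5.927)
cell (8,6): code 1110 → (8.000,6.226)–(8.584,6.000)
cell (8,7): code 1001 → (9.000,7.760)–(8.000,7.485)
cell (9,5): code 0010 → (9.000,5.927)–(9.098,6.000)
cell (9,6): code 0011 → (9.098,6.000)–(9.620,7.000)
cell (9,7): code 0001 → (9.620,7.000)–(9.000,7.760)
total: 28 segments, chained into 2 closed loop(s), length Σ = 19.706976

segments=28 loops=2 length=19.707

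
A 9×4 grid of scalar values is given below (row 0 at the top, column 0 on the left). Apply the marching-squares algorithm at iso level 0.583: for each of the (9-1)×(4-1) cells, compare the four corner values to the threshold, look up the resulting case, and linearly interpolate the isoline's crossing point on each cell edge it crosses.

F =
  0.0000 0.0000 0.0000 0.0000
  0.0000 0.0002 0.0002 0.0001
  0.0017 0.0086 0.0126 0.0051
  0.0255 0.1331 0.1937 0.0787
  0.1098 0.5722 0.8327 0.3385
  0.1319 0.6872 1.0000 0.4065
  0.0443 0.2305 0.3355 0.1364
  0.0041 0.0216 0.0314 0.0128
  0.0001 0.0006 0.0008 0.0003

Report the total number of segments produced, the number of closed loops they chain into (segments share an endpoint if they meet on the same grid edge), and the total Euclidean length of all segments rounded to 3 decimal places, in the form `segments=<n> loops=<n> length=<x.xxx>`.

segments=8 loops=1 length=6.035

cell (3,1): code 0100 → (3.609,2.000)–(4.000,1.041)
cell (3,2): code 1000 → (4.000,2.505)–(3.609,2.000)
cell (4,0): code 0100 → (4.094,1.000)–(5.000,0.812)
cell (4,1): code 1110 → (4.000,1.041)–(4.094,1.000)
cell (4,2): code 1001 → (5.000,2.703)–(4.000,2.505)
cell (5,0): code 0010 → (5.000,0.812)–(5.228,1.000)
cell (5,1): code 0011 → (5.228,1.000)–(5.628,2.000)
cell (5,2): code 0001 → (5.628,2.000)–(5.000,2.703)
total: 8 segments, chained into 1 closed loop(s), length Σ = 6.035399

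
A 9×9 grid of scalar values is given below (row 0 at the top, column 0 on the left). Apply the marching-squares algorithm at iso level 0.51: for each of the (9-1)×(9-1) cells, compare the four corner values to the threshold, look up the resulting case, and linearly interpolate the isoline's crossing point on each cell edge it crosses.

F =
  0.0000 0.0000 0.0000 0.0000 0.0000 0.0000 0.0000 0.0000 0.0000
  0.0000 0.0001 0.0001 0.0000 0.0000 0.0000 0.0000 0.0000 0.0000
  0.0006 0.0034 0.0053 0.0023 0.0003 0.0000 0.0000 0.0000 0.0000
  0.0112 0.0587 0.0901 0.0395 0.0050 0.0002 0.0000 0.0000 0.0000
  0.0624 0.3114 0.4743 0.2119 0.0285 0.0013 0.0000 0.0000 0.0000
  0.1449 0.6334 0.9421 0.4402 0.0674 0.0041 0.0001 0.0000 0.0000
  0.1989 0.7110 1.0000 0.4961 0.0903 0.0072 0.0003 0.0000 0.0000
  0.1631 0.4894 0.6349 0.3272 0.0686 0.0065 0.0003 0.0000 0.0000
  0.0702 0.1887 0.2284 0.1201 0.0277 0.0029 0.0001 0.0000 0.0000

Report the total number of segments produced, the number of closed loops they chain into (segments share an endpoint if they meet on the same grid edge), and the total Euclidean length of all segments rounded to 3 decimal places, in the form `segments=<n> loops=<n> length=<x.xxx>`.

cell (4,0): code 0100 → (4.617,1.000)–(5.000,0.747)
cell (4,1): code 1100 → (4.076,2.000)–(4.617,1.000)
cell (4,2): code 1000 → (5.000,2.861)–(4.076,2.000)
cell (5,0): code 0110 → (5.000,0.747)–(6.000,0.607)
cell (5,2): code 1001 → (6.000,2.972)–(5.000,2.861)
cell (6,0): code 0010 → (6.000,0.607)–(6.907,1.000)
cell (6,1): code 0111 → (6.907,1.000)–(7.000,1.142)
cell (6,2): code 1001 → (7.000,2.406)–(6.000,2.972)
cell (7,1): code 0010 → (7.000,1.142)–(7.307,2.000)
cell (7,2): code 0001 → (7.307,2.000)–(7.000,2.406)
total: 10 segments, chained into 1 closed loop(s), length Σ = 8.602172

segments=10 loops=1 length=8.602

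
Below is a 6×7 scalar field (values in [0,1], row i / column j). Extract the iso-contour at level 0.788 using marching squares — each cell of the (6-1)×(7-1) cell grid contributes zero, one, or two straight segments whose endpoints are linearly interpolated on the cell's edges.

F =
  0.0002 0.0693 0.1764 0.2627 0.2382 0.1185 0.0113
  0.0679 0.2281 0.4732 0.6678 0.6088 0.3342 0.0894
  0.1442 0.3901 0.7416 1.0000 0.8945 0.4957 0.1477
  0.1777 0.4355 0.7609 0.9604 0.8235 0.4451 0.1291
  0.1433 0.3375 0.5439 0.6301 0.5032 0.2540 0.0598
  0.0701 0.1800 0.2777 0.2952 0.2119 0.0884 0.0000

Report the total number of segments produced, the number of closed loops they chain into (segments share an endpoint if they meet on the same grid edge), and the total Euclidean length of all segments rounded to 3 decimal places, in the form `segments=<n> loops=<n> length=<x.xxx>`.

segments=8 loops=1 length=6.784

cell (1,2): code 0100 → (1.362,3.000)–(2.000,2.180)
cell (1,3): code 1100 → (1.627,4.000)–(1.362,3.000)
cell (1,4): code 1000 → (2.000,4.267)–(1.627,4.000)
cell (2,2): code 0110 → (2.000,2.180)–(3.000,2.136)
cell (2,4): code 1001 → (3.000,4.094)–(2.000,4.267)
cell (3,2): code 0010 → (3.000,2.136)–(3.522,3.000)
cell (3,3): code 0011 → (3.522,3.000)–(3.111,4.000)
cell (3,4): code 0001 → (3.111,4.000)–(3.000,4.094)
total: 8 segments, chained into 1 closed loop(s), length Σ = 6.784410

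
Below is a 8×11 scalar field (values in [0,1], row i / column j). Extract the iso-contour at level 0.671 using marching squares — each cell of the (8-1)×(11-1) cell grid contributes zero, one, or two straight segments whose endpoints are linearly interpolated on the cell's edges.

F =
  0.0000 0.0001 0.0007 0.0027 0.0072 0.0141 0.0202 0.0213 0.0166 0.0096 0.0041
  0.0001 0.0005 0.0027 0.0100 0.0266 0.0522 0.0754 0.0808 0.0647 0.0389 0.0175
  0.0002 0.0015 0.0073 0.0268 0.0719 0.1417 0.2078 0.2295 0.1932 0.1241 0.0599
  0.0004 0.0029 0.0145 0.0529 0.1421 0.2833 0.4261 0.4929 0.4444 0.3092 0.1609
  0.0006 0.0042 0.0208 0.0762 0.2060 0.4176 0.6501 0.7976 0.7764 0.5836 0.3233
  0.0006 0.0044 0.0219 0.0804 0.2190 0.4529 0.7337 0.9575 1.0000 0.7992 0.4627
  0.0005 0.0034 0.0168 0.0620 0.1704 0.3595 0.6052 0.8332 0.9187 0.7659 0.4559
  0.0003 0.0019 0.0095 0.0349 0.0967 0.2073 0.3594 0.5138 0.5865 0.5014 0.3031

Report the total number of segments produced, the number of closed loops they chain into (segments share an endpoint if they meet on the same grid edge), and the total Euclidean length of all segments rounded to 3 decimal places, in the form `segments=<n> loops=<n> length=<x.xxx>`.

cell (3,6): code 0100 → (3.585,7.000)–(4.000,6.142)
cell (3,7): code 1100 → (3.683,8.000)–(3.585,7.000)
cell (3,8): code 1000 → (4.000,8.547)–(3.683,8.000)
cell (4,5): code 0100 → (4.250,6.000)–(5.000,5.777)
cell (4,6): code 1110 → (4.000,6.142)–(4.250,6.000)
cell (4,8): code 1101 → (4.405,9.000)–(4.000,8.547)
cell (4,9): code 1000 → (5.000,9.381)–(4.405,9.000)
cell (5,5): code 0010 → (5.000,5.777)–(5.488,6.000)
cell (5,6): code 0111 → (5.488,6.000)–(6.000,6.289)
cell (5,9): code 1001 → (6.000,9.306)–(5.000,9.381)
cell (6,6): code 0010 → (6.000,6.289)–(6.508,7.000)
cell (6,7): code 0011 → (6.508,7.000)–(6.746,8.000)
cell (6,8): code 0011 → (6.746,8.000)–(6.359,9.000)
cell (6,9): code 0001 → (6.359,9.000)–(6.000,9.306)
total: 14 segments, chained into 1 closed loop(s), length Σ = 10.547782

segments=14 loops=1 length=10.548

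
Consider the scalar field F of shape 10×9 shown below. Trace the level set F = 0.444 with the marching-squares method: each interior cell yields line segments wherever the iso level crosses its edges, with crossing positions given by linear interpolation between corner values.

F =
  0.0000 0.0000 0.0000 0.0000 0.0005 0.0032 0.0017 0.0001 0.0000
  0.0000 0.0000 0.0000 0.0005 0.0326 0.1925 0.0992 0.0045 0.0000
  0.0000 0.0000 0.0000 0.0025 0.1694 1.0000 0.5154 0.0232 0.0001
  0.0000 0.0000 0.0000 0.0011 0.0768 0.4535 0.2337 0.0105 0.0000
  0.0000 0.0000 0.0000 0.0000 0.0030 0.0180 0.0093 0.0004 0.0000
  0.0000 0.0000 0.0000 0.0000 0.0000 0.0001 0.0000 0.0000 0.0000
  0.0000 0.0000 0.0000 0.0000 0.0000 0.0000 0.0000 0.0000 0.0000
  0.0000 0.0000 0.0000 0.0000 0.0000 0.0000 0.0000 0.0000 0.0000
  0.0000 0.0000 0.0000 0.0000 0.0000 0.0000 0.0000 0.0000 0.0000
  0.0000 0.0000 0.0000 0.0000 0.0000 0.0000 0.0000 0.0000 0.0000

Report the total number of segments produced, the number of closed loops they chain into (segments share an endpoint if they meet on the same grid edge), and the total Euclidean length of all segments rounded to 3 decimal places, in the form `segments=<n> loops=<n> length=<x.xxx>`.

segments=8 loops=1 length=5.088

cell (1,4): code 0100 → (1.311,5.000)–(2.000,4.331)
cell (1,5): code 1100 → (1.828,6.000)–(1.311,5.000)
cell (1,6): code 1000 → (2.000,6.145)–(1.828,6.000)
cell (2,4): code 0110 → (2.000,4.331)–(3.000,4.975)
cell (2,5): code 1011 → (3.000,5.043)–(2.253,6.000)
cell (2,6): code 0001 → (2.253,6.000)–(2.000,6.145)
cell (3,4): code 0010 → (3.000,4.975)–(3.022,5.000)
cell (3,5): code 0001 → (3.022,5.000)–(3.000,5.043)
total: 8 segments, chained into 1 closed loop(s), length Σ = 5.087589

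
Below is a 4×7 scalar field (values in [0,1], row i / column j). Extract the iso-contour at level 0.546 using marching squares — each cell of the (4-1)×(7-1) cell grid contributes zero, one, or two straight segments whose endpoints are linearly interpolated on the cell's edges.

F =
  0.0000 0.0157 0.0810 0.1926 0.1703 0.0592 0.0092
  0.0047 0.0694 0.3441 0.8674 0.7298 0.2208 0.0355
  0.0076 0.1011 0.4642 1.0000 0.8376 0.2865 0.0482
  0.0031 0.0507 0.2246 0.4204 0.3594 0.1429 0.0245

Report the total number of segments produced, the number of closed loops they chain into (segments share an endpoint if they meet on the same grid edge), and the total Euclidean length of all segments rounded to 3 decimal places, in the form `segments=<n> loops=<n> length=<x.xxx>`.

cell (0,2): code 0100 → (0.524,3.000)–(1.000,2.386)
cell (0,3): code 1100 → (0.671,4.000)–(0.524,3.000)
cell (0,4): code 1000 → (1.000,4.361)–(0.671,4.000)
cell (1,2): code 0110 → (1.000,2.386)–(2.000,2.153)
cell (1,4): code 1001 → (2.000,4.529)–(1.000,4.361)
cell (2,2): code 0010 → (2.000,2.153)–(2.783,3.000)
cell (2,3): code 0011 → (2.783,3.000)–(2.610,4.000)
cell (2,4): code 0001 → (2.610,4.000)–(2.000,4.529)
total: 8 segments, chained into 1 closed loop(s), length Σ = 7.293295

segments=8 loops=1 length=7.293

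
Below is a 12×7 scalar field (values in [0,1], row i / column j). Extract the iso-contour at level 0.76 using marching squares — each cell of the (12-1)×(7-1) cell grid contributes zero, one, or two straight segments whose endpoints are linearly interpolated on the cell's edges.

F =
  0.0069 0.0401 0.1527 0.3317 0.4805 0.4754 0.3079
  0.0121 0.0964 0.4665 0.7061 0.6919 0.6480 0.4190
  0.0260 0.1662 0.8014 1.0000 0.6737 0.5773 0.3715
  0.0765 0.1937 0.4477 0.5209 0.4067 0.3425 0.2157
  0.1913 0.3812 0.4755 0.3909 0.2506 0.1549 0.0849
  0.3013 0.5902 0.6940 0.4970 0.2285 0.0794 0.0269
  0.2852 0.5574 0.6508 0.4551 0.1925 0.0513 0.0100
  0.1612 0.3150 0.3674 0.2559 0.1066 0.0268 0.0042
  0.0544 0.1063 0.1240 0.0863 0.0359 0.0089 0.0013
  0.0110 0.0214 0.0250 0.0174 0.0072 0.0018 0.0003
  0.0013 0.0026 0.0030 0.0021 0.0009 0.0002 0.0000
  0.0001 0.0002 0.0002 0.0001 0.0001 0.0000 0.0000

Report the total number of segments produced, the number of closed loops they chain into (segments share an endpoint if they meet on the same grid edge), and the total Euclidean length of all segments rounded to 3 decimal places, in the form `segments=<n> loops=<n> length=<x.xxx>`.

cell (1,1): code 0100 → (1.876,2.000)–(2.000,1.935)
cell (1,2): code 1100 → (1.183,3.000)–(1.876,2.000)
cell (1,3): code 1000 → (2.000,3.736)–(1.183,3.000)
cell (2,1): code 0010 → (2.000,1.935)–(2.117,2.000)
cell (2,2): code 0011 → (2.117,2.000)–(2.501,3.000)
cell (2,3): code 0001 → (2.501,3.000)–(2.000,3.736)
total: 6 segments, chained into 1 closed loop(s), length Σ = 4.550438

segments=6 loops=1 length=4.550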